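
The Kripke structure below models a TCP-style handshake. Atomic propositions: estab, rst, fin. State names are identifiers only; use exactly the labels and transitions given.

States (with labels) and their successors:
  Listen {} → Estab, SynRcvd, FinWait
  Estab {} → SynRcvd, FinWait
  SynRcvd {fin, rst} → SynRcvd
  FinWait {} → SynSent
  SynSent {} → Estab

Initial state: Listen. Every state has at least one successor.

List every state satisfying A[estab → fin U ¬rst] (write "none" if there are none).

States satisfying estab → fin: {Listen, Estab, SynRcvd, FinWait, SynSent}.
States satisfying ¬rst: {Listen, Estab, FinWait, SynSent}.
States satisfying A[estab → fin U ¬rst]: {Listen, Estab, FinWait, SynSent}.

{Listen, Estab, FinWait, SynSent}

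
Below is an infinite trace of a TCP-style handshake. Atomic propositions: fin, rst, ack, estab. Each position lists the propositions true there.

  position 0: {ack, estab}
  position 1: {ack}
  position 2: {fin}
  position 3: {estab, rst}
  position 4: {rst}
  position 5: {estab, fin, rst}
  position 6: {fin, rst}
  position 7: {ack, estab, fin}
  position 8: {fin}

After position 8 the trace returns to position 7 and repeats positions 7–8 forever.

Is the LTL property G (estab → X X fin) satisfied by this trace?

Yes

estab → X X fin holds at every position 0..8, and those are all positions ever visited, so G (estab → X X fin) holds.
Positions where estab holds: 0, 3, 5, 7.
Check X X fin at each: 0→ok, 3→ok, 5→ok, 7→ok.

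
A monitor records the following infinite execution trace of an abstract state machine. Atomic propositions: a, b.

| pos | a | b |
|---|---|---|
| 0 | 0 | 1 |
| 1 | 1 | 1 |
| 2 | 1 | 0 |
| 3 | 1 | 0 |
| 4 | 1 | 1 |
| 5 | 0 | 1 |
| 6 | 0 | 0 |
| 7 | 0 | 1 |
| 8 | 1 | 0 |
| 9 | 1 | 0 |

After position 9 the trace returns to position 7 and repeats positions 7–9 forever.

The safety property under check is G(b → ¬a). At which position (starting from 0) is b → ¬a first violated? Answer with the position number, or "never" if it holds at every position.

Check b → ¬a at each position in order: 0 ✓.
At position 1 the labels are {a, b}, so b → ¬a is false there. This is the first violation.

1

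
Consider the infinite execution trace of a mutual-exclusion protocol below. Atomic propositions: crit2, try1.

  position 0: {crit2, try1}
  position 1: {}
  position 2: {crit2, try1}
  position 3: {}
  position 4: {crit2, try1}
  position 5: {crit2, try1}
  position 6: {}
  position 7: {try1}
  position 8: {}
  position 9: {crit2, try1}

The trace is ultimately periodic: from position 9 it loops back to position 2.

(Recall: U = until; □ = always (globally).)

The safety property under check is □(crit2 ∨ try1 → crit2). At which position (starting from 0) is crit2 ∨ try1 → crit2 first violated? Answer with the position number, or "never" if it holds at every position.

Check crit2 ∨ try1 → crit2 at each position in order: 0 ✓, 1 ✓, 2 ✓, 3 ✓, 4 ✓, 5 ✓, 6 ✓.
At position 7 the labels are {try1}, so crit2 ∨ try1 → crit2 is false there. This is the first violation.

7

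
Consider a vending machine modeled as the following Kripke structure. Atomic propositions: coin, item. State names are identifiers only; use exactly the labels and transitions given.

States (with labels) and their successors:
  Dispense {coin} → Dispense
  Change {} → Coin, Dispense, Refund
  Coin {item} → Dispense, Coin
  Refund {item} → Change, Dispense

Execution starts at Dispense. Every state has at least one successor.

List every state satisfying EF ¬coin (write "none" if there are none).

States satisfying ¬coin: {Change, Coin, Refund}.
States satisfying EF ¬coin: {Change, Coin, Refund}.

{Change, Coin, Refund}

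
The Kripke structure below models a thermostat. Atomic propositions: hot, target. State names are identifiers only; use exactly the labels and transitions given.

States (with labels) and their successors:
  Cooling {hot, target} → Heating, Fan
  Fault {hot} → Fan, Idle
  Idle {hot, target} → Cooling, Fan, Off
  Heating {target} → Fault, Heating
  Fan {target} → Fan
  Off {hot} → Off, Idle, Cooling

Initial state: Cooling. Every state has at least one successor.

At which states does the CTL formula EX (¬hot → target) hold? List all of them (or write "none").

States satisfying ¬hot → target: {Cooling, Fault, Idle, Heating, Fan, Off}.
States satisfying EX (¬hot → target): {Cooling, Fault, Idle, Heating, Fan, Off}.

{Cooling, Fault, Idle, Heating, Fan, Off}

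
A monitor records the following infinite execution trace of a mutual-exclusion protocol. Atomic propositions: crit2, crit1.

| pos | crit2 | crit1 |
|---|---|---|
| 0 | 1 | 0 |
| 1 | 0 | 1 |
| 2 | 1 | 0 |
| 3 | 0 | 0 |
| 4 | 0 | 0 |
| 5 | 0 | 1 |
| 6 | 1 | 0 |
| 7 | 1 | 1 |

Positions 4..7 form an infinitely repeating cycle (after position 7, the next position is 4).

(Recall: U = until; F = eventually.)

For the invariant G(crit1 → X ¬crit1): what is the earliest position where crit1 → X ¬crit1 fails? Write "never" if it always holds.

never

crit1 → X ¬crit1 holds at every position 0..7, and those are all the positions the trace ever visits, so the invariant G(crit1 → X ¬crit1) is never violated.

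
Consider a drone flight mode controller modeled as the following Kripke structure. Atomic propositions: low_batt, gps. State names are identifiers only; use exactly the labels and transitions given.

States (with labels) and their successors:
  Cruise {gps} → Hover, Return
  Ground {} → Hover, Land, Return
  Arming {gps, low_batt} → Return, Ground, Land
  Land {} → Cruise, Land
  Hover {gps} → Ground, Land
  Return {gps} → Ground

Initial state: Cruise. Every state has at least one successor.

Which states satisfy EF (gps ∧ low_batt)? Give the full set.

States satisfying gps ∧ low_batt: {Arming}.
States satisfying EF (gps ∧ low_batt): {Arming}.

{Arming}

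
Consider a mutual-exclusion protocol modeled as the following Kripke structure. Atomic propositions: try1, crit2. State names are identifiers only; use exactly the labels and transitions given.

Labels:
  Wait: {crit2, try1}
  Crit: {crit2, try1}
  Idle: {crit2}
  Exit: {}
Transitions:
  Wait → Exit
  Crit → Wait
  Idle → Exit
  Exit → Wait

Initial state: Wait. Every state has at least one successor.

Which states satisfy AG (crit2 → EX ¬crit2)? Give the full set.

{Wait, Idle, Exit}

States satisfying crit2 → EX ¬crit2: {Wait, Idle, Exit}.
States satisfying AG (crit2 → EX ¬crit2): {Wait, Idle, Exit}.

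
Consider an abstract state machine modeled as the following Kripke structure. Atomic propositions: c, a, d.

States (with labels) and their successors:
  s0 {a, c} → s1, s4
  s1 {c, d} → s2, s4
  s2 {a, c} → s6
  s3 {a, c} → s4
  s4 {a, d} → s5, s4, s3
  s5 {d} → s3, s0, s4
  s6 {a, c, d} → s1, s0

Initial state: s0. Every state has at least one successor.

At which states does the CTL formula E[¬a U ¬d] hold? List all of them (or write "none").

States satisfying ¬a: {s1, s5}.
States satisfying ¬d: {s0, s2, s3}.
States satisfying E[¬a U ¬d]: {s0, s1, s2, s3, s5}.

{s0, s1, s2, s3, s5}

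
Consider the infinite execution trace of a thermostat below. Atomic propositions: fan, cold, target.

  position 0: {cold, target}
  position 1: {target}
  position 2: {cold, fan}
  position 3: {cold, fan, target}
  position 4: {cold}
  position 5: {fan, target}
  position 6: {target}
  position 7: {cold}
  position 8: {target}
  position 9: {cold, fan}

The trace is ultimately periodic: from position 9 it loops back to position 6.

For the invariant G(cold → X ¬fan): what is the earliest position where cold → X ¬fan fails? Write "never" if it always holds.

2

Check cold → X ¬fan at each position in order: 0 ✓, 1 ✓.
At position 2 the labels are {cold, fan} and the next position 3 has {cold, fan, target}, so cold → X ¬fan is false there. This is the first violation.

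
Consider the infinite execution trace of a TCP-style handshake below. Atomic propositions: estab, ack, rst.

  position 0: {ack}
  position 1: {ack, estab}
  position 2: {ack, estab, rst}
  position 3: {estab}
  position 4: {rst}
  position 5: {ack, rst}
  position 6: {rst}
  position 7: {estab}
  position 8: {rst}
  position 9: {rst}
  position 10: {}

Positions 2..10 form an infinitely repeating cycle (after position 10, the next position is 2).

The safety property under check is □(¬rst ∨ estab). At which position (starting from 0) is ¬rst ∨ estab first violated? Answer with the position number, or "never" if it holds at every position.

Check ¬rst ∨ estab at each position in order: 0 ✓, 1 ✓, 2 ✓, 3 ✓.
At position 4 the labels are {rst}, so ¬rst ∨ estab is false there. This is the first violation.

4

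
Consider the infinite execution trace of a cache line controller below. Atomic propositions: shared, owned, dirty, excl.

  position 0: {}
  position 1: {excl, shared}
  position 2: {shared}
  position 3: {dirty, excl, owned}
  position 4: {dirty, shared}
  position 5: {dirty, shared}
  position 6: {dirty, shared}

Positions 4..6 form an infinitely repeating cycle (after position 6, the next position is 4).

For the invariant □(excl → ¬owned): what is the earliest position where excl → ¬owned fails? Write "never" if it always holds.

Check excl → ¬owned at each position in order: 0 ✓, 1 ✓, 2 ✓.
At position 3 the labels are {dirty, excl, owned}, so excl → ¬owned is false there. This is the first violation.

3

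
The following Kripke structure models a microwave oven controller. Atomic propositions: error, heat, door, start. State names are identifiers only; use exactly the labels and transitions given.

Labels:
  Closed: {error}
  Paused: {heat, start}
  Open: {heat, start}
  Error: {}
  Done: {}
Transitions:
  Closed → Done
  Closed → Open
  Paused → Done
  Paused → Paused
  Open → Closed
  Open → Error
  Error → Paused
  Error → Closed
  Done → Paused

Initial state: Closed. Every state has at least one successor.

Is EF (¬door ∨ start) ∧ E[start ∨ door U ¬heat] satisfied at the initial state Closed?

Yes

States satisfying ¬door ∨ start: {Closed, Paused, Open, Error, Done}.
States satisfying EF (¬door ∨ start): {Closed, Paused, Open, Error, Done}.
States satisfying start ∨ door: {Paused, Open}.
States satisfying ¬heat: {Closed, Error, Done}.
States satisfying E[start ∨ door U ¬heat]: {Closed, Paused, Open, Error, Done}.
States satisfying EF (¬door ∨ start) ∧ E[start ∨ door U ¬heat]: {Closed, Paused, Open, Error, Done}.
Closed ∈ Sat(EF (¬door ∨ start) ∧ E[start ∨ door U ¬heat]).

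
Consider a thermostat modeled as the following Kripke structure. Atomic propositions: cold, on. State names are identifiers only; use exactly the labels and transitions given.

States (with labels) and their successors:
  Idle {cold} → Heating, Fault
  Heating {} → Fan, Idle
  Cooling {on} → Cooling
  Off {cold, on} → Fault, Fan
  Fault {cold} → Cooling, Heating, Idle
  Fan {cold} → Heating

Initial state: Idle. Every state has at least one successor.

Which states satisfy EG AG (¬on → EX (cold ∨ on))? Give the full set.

States satisfying AG (¬on → EX (cold ∨ on)): {Cooling}.
States satisfying EG AG (¬on → EX (cold ∨ on)): {Cooling}.

{Cooling}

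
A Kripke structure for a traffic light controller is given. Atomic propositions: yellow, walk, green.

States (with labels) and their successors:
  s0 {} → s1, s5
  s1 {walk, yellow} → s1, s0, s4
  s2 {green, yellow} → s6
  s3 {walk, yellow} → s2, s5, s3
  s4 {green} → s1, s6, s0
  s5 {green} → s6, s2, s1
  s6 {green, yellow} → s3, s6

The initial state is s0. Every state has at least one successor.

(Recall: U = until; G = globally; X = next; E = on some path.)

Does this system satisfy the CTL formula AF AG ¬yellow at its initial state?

States satisfying AG ¬yellow: ∅.
States satisfying AF AG ¬yellow: ∅.
There is a path from s0 along which AG ¬yellow never holds.
s0 ∉ Sat(AF AG ¬yellow).

Does not hold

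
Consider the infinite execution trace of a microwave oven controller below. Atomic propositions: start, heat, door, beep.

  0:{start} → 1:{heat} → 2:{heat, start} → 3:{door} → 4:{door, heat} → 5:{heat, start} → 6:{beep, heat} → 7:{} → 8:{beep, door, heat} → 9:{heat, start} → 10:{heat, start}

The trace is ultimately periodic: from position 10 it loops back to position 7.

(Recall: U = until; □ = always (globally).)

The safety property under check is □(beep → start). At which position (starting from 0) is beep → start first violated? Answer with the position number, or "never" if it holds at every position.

6

Check beep → start at each position in order: 0 ✓, 1 ✓, 2 ✓, 3 ✓, 4 ✓, 5 ✓.
At position 6 the labels are {beep, heat}, so beep → start is false there. This is the first violation.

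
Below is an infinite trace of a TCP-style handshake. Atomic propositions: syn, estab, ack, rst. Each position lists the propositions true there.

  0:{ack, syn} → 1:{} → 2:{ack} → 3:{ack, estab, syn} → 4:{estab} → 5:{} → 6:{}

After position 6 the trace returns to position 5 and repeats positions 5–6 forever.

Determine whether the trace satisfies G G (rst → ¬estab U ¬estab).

Satisfied

G (rst → ¬estab U ¬estab) holds at every position 0..6, and those are all positions ever visited, so G G (rst → ¬estab U ¬estab) holds.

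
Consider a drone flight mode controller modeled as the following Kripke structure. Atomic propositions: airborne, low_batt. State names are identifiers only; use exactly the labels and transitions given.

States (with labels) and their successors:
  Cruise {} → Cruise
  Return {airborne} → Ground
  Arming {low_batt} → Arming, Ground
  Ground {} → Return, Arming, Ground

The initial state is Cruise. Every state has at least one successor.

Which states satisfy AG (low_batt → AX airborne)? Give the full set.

States satisfying low_batt → AX airborne: {Cruise, Return, Ground}.
States satisfying AG (low_batt → AX airborne): {Cruise}.

{Cruise}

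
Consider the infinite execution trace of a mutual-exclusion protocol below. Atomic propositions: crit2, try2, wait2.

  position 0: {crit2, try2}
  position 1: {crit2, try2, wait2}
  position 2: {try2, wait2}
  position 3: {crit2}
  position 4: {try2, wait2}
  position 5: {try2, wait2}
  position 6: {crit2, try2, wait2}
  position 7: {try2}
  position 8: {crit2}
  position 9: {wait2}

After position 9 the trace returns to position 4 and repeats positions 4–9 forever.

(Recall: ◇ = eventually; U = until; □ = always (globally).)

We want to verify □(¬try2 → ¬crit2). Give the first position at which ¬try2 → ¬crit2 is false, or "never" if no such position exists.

3

Check ¬try2 → ¬crit2 at each position in order: 0 ✓, 1 ✓, 2 ✓.
At position 3 the labels are {crit2}, so ¬try2 → ¬crit2 is false there. This is the first violation.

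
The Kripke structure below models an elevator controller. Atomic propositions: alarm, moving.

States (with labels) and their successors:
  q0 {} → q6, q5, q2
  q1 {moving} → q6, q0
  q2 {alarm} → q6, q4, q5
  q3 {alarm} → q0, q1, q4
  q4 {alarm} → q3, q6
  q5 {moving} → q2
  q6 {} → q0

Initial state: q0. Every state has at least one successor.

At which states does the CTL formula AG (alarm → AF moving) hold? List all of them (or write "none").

none

States satisfying alarm → AF moving: {q0, q1, q5, q6}.
States satisfying AG (alarm → AF moving): ∅.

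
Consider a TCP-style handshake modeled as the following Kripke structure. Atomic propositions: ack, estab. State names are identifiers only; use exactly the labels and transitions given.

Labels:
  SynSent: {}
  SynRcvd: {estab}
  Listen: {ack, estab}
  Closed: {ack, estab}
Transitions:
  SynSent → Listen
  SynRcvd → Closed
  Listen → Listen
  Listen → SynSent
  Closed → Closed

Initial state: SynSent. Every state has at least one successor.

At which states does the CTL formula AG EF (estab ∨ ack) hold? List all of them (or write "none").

{SynSent, SynRcvd, Listen, Closed}

States satisfying EF (estab ∨ ack): {SynSent, SynRcvd, Listen, Closed}.
States satisfying AG EF (estab ∨ ack): {SynSent, SynRcvd, Listen, Closed}.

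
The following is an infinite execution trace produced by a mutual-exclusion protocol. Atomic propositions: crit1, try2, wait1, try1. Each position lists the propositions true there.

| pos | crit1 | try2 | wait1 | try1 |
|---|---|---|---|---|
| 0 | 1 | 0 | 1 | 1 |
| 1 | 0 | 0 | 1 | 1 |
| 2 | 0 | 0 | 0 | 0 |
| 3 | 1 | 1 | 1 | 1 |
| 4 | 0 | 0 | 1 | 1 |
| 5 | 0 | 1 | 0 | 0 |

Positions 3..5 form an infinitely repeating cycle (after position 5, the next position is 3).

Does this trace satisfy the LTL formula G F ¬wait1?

Holds

F ¬wait1 holds at every position 0..5, and those are all positions ever visited, so G F ¬wait1 holds.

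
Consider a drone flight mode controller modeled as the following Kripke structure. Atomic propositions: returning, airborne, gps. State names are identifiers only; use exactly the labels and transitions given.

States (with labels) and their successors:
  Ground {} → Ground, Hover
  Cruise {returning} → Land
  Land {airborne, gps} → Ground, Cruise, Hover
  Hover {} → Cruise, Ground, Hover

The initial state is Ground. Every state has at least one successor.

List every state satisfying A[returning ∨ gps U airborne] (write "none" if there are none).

States satisfying returning ∨ gps: {Cruise, Land}.
States satisfying airborne: {Land}.
States satisfying A[returning ∨ gps U airborne]: {Cruise, Land}.

{Cruise, Land}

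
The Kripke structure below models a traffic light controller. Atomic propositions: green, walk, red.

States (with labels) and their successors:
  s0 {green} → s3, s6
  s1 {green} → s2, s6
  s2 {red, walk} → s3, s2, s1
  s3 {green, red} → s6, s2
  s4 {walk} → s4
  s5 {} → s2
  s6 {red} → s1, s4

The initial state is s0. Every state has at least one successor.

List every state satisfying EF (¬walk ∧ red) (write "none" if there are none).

{s0, s1, s2, s3, s5, s6}

States satisfying ¬walk ∧ red: {s3, s6}.
States satisfying EF (¬walk ∧ red): {s0, s1, s2, s3, s5, s6}.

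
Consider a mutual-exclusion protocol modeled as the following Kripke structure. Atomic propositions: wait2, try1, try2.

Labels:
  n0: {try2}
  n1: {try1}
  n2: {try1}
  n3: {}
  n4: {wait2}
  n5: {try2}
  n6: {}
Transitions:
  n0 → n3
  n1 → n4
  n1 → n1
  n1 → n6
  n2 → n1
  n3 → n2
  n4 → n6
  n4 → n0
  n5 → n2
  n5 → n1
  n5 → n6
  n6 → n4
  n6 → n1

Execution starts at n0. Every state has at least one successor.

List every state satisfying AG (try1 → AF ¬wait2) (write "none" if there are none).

States satisfying try1 → AF ¬wait2: {n0, n1, n2, n3, n4, n5, n6}.
States satisfying AG (try1 → AF ¬wait2): {n0, n1, n2, n3, n4, n5, n6}.

{n0, n1, n2, n3, n4, n5, n6}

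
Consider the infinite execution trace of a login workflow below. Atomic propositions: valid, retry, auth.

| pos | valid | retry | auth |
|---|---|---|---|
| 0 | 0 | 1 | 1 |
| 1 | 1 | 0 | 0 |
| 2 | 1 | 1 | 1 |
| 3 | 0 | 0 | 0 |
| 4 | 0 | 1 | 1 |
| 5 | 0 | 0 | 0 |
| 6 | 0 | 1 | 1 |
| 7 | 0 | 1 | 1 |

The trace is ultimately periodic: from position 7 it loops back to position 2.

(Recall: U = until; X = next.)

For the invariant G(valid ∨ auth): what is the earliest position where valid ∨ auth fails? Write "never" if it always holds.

Check valid ∨ auth at each position in order: 0 ✓, 1 ✓, 2 ✓.
At position 3 the labels are {}, so valid ∨ auth is false there. This is the first violation.

3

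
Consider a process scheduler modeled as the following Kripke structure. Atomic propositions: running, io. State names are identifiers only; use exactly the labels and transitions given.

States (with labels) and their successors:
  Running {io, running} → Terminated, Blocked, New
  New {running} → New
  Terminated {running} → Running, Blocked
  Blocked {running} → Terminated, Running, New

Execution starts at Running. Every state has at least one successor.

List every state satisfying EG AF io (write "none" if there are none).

none

States satisfying AF io: {Running}.
States satisfying EG AF io: ∅.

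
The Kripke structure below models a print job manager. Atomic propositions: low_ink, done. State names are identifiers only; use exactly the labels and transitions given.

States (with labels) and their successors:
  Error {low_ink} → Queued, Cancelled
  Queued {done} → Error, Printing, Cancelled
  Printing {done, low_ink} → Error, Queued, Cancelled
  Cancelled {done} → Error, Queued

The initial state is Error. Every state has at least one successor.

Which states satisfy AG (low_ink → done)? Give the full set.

none

States satisfying low_ink → done: {Queued, Printing, Cancelled}.
States satisfying AG (low_ink → done): ∅.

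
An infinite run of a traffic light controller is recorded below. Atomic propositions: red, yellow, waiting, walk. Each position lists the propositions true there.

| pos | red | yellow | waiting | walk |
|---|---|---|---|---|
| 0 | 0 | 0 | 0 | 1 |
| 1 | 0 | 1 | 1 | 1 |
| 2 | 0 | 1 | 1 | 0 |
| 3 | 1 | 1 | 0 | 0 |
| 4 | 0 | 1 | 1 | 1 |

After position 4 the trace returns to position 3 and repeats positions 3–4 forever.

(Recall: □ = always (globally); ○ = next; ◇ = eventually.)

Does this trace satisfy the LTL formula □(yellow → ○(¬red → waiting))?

yellow → ○(¬red → waiting) holds at every position 0..4, and those are all positions ever visited, so □(yellow → ○(¬red → waiting)) holds.
Positions where yellow holds: 1, 2, 3, 4.
Check ○(¬red → waiting) at each: 1→ok, 2→ok, 3→ok, 4→ok.

Yes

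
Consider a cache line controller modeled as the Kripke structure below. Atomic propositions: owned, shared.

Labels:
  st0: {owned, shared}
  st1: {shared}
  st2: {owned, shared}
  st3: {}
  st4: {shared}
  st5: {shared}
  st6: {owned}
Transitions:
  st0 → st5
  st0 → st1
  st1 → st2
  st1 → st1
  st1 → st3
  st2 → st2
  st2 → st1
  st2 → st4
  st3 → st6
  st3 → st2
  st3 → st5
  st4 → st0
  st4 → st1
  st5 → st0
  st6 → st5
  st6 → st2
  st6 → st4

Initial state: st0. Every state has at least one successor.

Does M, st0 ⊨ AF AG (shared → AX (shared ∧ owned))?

States satisfying AG (shared → AX (shared ∧ owned)): ∅.
States satisfying AF AG (shared → AX (shared ∧ owned)): ∅.
There is a path from st0 along which AG (shared → AX (shared ∧ owned)) never holds.
st0 ∉ Sat(AF AG (shared → AX (shared ∧ owned))).

Does not hold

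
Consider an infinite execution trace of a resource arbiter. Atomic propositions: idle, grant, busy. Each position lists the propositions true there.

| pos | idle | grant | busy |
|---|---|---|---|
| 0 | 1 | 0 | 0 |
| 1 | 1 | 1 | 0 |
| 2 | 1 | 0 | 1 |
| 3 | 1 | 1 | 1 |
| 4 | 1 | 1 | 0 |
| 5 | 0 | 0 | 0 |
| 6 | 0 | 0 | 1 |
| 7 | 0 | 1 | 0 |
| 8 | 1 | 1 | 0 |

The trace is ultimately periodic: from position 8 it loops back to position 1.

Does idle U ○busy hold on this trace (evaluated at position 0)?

Walking from position 0: ○busy first holds at position 1, and idle holds at every earlier position along the way, so idle U ○busy holds.

Holds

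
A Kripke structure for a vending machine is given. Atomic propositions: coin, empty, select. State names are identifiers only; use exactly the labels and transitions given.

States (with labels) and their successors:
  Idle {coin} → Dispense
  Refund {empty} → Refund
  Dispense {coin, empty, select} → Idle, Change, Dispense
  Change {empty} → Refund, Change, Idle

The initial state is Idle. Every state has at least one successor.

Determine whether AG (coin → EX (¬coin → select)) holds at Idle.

Yes

States satisfying coin → EX (¬coin → select): {Idle, Refund, Dispense, Change}.
States satisfying AG (coin → EX (¬coin → select)): {Idle, Refund, Dispense, Change}.
Every state reachable from Idle satisfies coin → EX (¬coin → select).
Idle ∈ Sat(AG (coin → EX (¬coin → select))).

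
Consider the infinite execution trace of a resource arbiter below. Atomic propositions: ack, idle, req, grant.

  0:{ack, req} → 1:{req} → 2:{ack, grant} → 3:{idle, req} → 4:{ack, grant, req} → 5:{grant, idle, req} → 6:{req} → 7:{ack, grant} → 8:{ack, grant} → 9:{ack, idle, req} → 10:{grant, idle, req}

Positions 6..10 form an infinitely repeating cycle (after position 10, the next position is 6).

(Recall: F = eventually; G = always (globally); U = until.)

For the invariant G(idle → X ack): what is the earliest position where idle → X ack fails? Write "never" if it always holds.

Check idle → X ack at each position in order: 0 ✓, 1 ✓, 2 ✓, 3 ✓, 4 ✓.
At position 5 the labels are {grant, idle, req} and the next position 6 has {req}, so idle → X ack is false there. This is the first violation.

5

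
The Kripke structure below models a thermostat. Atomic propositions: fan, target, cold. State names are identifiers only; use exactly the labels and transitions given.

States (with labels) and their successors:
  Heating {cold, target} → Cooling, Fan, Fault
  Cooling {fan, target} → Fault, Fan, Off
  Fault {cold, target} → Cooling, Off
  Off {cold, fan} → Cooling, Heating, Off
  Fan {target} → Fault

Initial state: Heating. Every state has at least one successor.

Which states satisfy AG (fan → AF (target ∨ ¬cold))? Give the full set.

States satisfying fan → AF (target ∨ ¬cold): {Heating, Cooling, Fault, Fan}.
States satisfying AG (fan → AF (target ∨ ¬cold)): ∅.

none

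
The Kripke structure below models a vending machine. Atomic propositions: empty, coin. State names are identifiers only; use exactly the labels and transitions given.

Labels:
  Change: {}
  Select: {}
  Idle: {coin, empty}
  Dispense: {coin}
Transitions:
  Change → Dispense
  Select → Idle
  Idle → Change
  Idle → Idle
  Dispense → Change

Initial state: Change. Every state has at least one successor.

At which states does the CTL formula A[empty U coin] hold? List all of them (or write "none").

States satisfying empty: {Idle}.
States satisfying coin: {Idle, Dispense}.
States satisfying A[empty U coin]: {Idle, Dispense}.

{Idle, Dispense}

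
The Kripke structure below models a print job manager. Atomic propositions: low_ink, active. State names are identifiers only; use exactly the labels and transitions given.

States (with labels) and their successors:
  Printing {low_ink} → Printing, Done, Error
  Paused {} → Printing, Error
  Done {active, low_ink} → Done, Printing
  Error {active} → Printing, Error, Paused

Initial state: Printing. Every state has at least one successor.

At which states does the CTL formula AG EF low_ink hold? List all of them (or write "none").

{Printing, Paused, Done, Error}

States satisfying EF low_ink: {Printing, Paused, Done, Error}.
States satisfying AG EF low_ink: {Printing, Paused, Done, Error}.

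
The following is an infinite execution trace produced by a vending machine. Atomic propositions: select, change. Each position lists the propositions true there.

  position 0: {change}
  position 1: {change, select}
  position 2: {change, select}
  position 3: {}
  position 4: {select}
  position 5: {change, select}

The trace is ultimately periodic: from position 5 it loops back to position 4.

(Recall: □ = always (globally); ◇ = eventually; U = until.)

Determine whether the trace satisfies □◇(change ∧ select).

◇(change ∧ select) holds at every position 0..5, and those are all positions ever visited, so □◇(change ∧ select) holds.

Holds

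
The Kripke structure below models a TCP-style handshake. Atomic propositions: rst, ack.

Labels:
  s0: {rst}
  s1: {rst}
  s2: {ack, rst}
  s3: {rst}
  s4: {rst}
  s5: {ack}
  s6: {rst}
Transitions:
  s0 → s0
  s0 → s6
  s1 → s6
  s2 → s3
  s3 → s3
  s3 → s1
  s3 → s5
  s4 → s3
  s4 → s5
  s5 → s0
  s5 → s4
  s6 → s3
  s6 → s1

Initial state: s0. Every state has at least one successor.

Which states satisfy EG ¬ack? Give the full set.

States satisfying ¬ack: {s0, s1, s3, s4, s6}.
States satisfying EG ¬ack: {s0, s1, s3, s4, s6}.

{s0, s1, s3, s4, s6}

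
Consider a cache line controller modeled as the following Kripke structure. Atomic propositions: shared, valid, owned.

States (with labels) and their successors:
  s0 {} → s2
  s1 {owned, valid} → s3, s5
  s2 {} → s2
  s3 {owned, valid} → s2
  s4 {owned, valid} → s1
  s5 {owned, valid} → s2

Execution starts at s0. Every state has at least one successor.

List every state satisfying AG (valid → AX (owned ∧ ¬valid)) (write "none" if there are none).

States satisfying valid → AX (owned ∧ ¬valid): {s0, s2}.
States satisfying AG (valid → AX (owned ∧ ¬valid)): {s0, s2}.

{s0, s2}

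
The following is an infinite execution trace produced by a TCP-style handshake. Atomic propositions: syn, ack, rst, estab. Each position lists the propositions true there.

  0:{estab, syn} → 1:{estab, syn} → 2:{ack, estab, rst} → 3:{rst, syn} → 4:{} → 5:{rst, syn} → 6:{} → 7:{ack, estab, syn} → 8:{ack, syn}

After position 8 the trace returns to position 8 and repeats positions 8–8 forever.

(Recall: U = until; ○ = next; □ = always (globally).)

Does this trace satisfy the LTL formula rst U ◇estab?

Yes

Walking from position 0: ◇estab first holds at position 0, and rst holds at every earlier position along the way, so rst U ◇estab holds.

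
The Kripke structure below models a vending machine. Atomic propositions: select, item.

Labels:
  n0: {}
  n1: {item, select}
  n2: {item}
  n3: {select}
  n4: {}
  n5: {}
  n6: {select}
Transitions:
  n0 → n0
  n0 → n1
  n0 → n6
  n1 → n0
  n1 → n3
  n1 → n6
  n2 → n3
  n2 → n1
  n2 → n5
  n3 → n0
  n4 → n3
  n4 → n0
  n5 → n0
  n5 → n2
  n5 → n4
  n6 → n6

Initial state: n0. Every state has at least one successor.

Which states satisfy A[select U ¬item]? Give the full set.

States satisfying select: {n1, n3, n6}.
States satisfying ¬item: {n0, n3, n4, n5, n6}.
States satisfying A[select U ¬item]: {n0, n1, n3, n4, n5, n6}.

{n0, n1, n3, n4, n5, n6}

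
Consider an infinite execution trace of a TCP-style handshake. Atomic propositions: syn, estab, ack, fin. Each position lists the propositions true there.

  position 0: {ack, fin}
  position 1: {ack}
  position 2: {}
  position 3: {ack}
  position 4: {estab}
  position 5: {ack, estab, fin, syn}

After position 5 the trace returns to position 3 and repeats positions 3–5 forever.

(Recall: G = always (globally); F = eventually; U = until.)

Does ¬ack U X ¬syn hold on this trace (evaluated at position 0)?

Walking from position 0: X ¬syn first holds at position 0, and ¬ack holds at every earlier position along the way, so ¬ack U X ¬syn holds.

Satisfied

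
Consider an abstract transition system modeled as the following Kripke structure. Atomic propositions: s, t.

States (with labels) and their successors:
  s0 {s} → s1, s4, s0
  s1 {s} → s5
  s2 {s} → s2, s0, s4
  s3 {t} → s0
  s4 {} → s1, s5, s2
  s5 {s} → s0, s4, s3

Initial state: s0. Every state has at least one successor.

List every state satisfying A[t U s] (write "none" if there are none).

States satisfying t: {s3}.
States satisfying s: {s0, s1, s2, s5}.
States satisfying A[t U s]: {s0, s1, s2, s3, s5}.

{s0, s1, s2, s3, s5}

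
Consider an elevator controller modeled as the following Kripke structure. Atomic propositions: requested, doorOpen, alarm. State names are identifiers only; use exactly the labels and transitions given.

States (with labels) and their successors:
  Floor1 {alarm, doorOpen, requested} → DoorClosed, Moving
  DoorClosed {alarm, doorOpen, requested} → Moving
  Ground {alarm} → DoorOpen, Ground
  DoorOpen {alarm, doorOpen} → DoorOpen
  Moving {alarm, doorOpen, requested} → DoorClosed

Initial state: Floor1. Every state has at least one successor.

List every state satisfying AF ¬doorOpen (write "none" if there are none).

States satisfying ¬doorOpen: {Ground}.
States satisfying AF ¬doorOpen: {Ground}.

{Ground}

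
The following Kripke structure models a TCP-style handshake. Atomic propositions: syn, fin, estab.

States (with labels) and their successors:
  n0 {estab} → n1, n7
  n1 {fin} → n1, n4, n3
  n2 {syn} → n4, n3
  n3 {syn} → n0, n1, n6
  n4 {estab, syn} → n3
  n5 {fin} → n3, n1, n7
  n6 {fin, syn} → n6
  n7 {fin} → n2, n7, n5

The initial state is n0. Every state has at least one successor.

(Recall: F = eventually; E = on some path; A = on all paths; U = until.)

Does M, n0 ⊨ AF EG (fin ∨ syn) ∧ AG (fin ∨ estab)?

Does not hold

States satisfying EG (fin ∨ syn): {n1, n2, n3, n4, n5, n6, n7}.
States satisfying AF EG (fin ∨ syn): {n0, n1, n2, n3, n4, n5, n6, n7}.
States satisfying fin ∨ estab: {n0, n1, n4, n5, n6, n7}.
States satisfying AG (fin ∨ estab): {n6}.
States satisfying AF EG (fin ∨ syn) ∧ AG (fin ∨ estab): {n6}.
n0 ∉ Sat(AF EG (fin ∨ syn) ∧ AG (fin ∨ estab)).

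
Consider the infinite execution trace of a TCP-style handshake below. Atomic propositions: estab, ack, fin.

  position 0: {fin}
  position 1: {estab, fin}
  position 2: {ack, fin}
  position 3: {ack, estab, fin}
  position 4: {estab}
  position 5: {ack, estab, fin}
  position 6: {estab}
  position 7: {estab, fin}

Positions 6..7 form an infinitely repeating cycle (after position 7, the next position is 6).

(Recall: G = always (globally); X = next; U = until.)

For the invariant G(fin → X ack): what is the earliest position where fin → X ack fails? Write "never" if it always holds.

At position 0 the labels are {fin} and the next position 1 has {estab, fin}, so fin → X ack is false there. This is the first violation.

0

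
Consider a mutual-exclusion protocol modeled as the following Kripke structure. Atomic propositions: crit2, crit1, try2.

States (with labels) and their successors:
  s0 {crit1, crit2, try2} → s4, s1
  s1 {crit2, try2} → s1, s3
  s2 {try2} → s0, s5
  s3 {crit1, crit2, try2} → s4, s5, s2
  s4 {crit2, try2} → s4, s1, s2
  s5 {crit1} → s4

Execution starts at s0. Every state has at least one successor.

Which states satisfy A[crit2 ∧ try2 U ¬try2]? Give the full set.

{s5}

States satisfying crit2 ∧ try2: {s0, s1, s3, s4}.
States satisfying ¬try2: {s5}.
States satisfying A[crit2 ∧ try2 U ¬try2]: {s5}.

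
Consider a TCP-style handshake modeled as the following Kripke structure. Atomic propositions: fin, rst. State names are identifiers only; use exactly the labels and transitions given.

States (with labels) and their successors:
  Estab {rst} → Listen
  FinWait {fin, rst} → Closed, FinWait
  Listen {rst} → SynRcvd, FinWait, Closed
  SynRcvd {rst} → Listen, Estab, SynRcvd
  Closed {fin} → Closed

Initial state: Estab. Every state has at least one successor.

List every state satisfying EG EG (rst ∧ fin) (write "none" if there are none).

{FinWait}

States satisfying EG (rst ∧ fin): {FinWait}.
States satisfying EG EG (rst ∧ fin): {FinWait}.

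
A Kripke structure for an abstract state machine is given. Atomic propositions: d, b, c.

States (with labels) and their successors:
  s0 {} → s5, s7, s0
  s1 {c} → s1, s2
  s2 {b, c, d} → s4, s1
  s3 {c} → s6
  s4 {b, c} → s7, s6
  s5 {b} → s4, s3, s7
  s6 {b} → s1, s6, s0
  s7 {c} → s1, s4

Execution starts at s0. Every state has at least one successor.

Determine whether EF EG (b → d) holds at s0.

Satisfied

States satisfying EG (b → d): {s0, s1, s2, s7}.
States satisfying EF EG (b → d): {s0, s1, s2, s3, s4, s5, s6, s7}.
Some path from s0 reaches a state where EG (b → d) holds.
s0 ∈ Sat(EF EG (b → d)).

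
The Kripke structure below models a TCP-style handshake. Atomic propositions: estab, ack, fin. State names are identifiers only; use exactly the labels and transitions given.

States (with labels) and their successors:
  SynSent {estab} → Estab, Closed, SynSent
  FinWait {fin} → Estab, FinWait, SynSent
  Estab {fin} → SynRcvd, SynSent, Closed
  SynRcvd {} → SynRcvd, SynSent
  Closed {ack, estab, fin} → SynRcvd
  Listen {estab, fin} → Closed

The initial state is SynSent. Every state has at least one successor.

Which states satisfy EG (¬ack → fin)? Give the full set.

{FinWait}

States satisfying ¬ack → fin: {FinWait, Estab, Closed, Listen}.
States satisfying EG (¬ack → fin): {FinWait}.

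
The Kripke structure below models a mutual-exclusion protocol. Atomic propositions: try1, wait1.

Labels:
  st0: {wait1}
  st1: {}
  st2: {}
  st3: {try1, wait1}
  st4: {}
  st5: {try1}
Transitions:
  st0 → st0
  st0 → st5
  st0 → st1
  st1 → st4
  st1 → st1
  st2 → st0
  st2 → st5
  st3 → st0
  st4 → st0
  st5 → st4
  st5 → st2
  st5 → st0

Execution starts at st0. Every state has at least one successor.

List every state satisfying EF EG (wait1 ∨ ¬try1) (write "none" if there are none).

States satisfying EG (wait1 ∨ ¬try1): {st0, st1, st2, st3, st4}.
States satisfying EF EG (wait1 ∨ ¬try1): {st0, st1, st2, st3, st4, st5}.

{st0, st1, st2, st3, st4, st5}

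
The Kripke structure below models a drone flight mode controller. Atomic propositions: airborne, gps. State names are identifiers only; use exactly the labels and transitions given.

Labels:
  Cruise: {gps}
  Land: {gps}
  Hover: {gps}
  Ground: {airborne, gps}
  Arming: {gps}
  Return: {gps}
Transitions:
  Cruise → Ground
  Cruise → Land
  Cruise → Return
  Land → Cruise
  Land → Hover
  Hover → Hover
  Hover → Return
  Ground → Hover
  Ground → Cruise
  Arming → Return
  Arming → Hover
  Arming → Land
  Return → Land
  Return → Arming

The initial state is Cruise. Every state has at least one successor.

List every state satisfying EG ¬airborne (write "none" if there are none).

States satisfying ¬airborne: {Cruise, Land, Hover, Arming, Return}.
States satisfying EG ¬airborne: {Cruise, Land, Hover, Arming, Return}.

{Cruise, Land, Hover, Arming, Return}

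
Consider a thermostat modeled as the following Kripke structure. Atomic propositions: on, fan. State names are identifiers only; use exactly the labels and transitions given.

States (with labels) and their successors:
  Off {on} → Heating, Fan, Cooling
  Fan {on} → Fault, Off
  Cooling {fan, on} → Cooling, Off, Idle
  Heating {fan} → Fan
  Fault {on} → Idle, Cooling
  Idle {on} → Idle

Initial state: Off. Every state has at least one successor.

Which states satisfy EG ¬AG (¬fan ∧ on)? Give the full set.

{Off, Fan, Cooling, Heating, Fault}

States satisfying ¬AG (¬fan ∧ on): {Off, Fan, Cooling, Heating, Fault}.
States satisfying EG ¬AG (¬fan ∧ on): {Off, Fan, Cooling, Heating, Fault}.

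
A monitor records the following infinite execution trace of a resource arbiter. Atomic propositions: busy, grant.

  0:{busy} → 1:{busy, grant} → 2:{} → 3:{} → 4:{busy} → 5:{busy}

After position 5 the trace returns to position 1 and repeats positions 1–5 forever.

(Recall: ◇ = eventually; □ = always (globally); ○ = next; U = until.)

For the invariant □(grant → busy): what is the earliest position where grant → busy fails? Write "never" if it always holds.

never

grant → busy holds at every position 0..5, and those are all the positions the trace ever visits, so the invariant □(grant → busy) is never violated.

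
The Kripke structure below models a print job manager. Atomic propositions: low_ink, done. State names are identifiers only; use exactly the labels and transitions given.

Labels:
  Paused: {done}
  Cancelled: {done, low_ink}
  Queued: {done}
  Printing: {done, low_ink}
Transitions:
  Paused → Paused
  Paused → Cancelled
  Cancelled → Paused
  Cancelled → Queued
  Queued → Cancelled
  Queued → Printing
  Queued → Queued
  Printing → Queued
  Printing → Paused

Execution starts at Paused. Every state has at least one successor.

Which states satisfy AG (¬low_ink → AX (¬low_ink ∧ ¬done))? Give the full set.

States satisfying ¬low_ink → AX (¬low_ink ∧ ¬done): {Cancelled, Printing}.
States satisfying AG (¬low_ink → AX (¬low_ink ∧ ¬done)): ∅.

none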